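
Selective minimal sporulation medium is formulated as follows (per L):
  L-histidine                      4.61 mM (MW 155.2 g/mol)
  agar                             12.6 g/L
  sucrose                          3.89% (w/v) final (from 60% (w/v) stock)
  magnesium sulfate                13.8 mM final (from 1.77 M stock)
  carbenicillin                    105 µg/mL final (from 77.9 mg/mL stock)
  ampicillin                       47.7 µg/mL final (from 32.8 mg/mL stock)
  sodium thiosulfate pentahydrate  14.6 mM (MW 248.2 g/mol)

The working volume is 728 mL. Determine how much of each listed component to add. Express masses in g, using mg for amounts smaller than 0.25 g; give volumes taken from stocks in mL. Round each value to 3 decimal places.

L-histidine 0.521 g; agar 9.173 g; sucrose 47.199 mL; magnesium sulfate 5.676 mL; carbenicillin 0.981 mL; ampicillin 1.059 mL; sodium thiosulfate pentahydrate 2.638 g

Scale factor relative to 1 L: 0.728.
L-histidine: 4.61 mmol/L × 155.2 g/mol × 0.728 L ÷ 1000 = 0.521 g
agar: 12.6 g/L × 0.728 L = 9.173 g
sucrose: C1V1 = C2V2 → 3.89% ÷ 60% × 728 mL = 47.199 mL
magnesium sulfate: V = C2·V2/C1 = 13.8 mM × 728 mL ÷ 1770 mM = 5.676 mL
carbenicillin: dilute stock: 105 µg/mL × 728 mL ÷ 77900 µg/mL = 0.981 mL
ampicillin: dilute stock: 47.7 µg/mL × 728 mL ÷ 32800 µg/mL = 1.059 mL
sodium thiosulfate pentahydrate: 14.6 mmol/L × 248.2 g/mol × 0.728 L ÷ 1000 = 2.638 g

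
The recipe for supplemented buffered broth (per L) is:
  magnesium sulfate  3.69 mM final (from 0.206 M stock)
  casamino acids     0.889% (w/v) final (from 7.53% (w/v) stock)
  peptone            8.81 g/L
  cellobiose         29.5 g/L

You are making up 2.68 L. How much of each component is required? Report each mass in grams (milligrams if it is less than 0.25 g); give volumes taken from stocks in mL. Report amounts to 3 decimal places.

Scale factor relative to 1 L: 2.68.
magnesium sulfate: dilute stock: 3.69 mM × 2680 mL ÷ 206 mM = 48.006 mL
casamino acids: V = C2·V2/C1 = 0.889% ÷ 7.53% × 2680 mL = 316.404 mL
peptone: 8.81 g/L × 2.68 L = 23.611 g
cellobiose: 29.5 g/L × 2.68 L = 79.060 g

magnesium sulfate 48.006 mL; casamino acids 316.404 mL; peptone 23.611 g; cellobiose 79.060 g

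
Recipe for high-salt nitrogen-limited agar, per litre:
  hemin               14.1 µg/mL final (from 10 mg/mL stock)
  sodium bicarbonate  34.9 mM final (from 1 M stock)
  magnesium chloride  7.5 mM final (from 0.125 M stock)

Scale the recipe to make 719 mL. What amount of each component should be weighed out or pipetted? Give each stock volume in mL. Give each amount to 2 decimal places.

hemin 1.01 mL; sodium bicarbonate 25.09 mL; magnesium chloride 43.14 mL

Scale factor relative to 1 L: 0.719.
hemin: C1V1 = C2V2 → 14.1 µg/mL × 719 mL ÷ 10000 µg/mL = 1.01 mL
sodium bicarbonate: dilute stock: 34.9 mM × 719 mL ÷ 1000 mM = 25.09 mL
magnesium chloride: C1V1 = C2V2 → 7.5 mM × 719 mL ÷ 125 mM = 43.14 mL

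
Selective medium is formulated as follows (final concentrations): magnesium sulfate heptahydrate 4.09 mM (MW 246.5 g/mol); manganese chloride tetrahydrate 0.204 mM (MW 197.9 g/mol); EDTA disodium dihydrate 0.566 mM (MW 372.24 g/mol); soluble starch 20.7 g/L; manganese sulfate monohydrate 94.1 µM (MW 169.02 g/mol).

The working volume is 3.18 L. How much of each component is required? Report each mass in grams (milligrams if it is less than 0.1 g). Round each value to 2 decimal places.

magnesium sulfate heptahydrate 3.21 g; manganese chloride tetrahydrate 0.13 g; EDTA disodium dihydrate 0.67 g; soluble starch 65.83 g; manganese sulfate monohydrate 50.58 mg

Scale factor relative to 1 L: 3.18.
magnesium sulfate heptahydrate: 4.09 mmol/L × 246.5 g/mol × 3.18 L ÷ 1000 = 3.21 g
manganese chloride tetrahydrate: 0.204 mmol/L × 197.9 g/mol × 3.18 L ÷ 1000 = 0.13 g
EDTA disodium dihydrate: 0.566 mmol/L × 372.24 g/mol × 3.18 L ÷ 1000 = 0.67 g
soluble starch: 20.7 g/L × 3.18 L = 65.83 g
manganese sulfate monohydrate: 94.1 µmol/L × 169.02 g/mol × 3.18 L ÷ 1000 = 50.58 mg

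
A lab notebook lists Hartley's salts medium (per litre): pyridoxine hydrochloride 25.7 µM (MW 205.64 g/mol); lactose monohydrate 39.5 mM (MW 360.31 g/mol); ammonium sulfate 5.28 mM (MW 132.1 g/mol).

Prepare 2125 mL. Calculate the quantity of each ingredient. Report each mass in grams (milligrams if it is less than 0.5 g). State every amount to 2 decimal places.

Working volume: 2125 mL = 2.125 L.
pyridoxine hydrochloride: 25.7 µmol/L × 205.64 g/mol × 2.125 L ÷ 1000 = 11.23 mg
lactose monohydrate: 39.5 mmol/L × 360.31 g/mol × 2.125 L ÷ 1000 = 30.24 g
ammonium sulfate: 5.28 mmol/L × 132.1 g/mol × 2.125 L ÷ 1000 = 1.48 g

pyridoxine hydrochloride 11.23 mg; lactose monohydrate 30.24 g; ammonium sulfate 1.48 g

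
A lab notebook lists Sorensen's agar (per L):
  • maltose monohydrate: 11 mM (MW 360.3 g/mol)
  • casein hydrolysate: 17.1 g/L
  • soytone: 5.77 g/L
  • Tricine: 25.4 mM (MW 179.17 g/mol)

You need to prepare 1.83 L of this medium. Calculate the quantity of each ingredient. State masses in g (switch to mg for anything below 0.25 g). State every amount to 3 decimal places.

maltose monohydrate 7.253 g; casein hydrolysate 31.293 g; soytone 10.559 g; Tricine 8.328 g

Scale factor relative to 1 L: 1.83.
maltose monohydrate: 11 mmol/L × 360.3 g/mol × 1.83 L ÷ 1000 = 7.253 g
casein hydrolysate: 17.1 g/L × 1.83 L = 31.293 g
soytone: 5.77 g/L × 1.83 L = 10.559 g
Tricine: 25.4 mmol/L × 179.17 g/mol × 1.83 L ÷ 1000 = 8.328 g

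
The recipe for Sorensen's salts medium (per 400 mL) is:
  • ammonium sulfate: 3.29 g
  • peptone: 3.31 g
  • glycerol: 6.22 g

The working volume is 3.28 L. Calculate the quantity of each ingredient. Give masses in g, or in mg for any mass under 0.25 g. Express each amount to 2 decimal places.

ammonium sulfate 26.98 g; peptone 27.14 g; glycerol 51.00 g

Ratio of target to recipe volume: 3280 / 400 = 8.2.
ammonium sulfate: 3.29 g × (3280 mL / 400 mL) = 26.98 g
peptone: 3.31 g × (3280 mL / 400 mL) = 27.14 g
glycerol: 6.22 g × (3280 mL / 400 mL) = 51.00 g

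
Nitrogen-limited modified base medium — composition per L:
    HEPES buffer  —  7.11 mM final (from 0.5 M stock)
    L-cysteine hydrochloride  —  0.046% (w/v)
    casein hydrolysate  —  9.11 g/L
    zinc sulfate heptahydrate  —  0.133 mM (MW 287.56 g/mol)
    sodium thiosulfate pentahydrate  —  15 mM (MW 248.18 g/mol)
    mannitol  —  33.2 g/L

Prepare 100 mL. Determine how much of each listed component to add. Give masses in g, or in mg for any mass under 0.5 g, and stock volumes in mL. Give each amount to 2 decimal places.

Working volume: 100 mL = 0.1 L.
HEPES buffer: dilute stock: 7.11 mM × 100 mL ÷ 500 mM = 1.42 mL
L-cysteine hydrochloride: 0.046% w/v = 0.46 g/L → 0.46 × 0.1 L = 0.046 g = 46.00 mg
casein hydrolysate: 9.11 g/L × 0.1 L = 0.91 g
zinc sulfate heptahydrate: 0.133 mmol/L × 287.56 mg/mmol × 0.1 L = 3.82 mg
sodium thiosulfate pentahydrate: 15 mmol/L × 248.18 mg/mmol × 0.1 L = 372.27 mg
mannitol: 33.2 g/L × 0.1 L = 3.32 g

HEPES buffer 1.42 mL; L-cysteine hydrochloride 46.00 mg; casein hydrolysate 0.91 g; zinc sulfate heptahydrate 3.82 mg; sodium thiosulfate pentahydrate 372.27 mg; mannitol 3.32 g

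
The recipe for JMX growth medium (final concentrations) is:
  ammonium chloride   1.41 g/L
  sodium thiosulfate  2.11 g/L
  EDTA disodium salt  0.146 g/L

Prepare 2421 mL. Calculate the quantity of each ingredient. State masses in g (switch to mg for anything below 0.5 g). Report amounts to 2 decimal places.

ammonium chloride 3.41 g; sodium thiosulfate 5.11 g; EDTA disodium salt 353.47 mg

Working volume: 2421 mL = 2.421 L.
ammonium chloride: 1.41 g/L × 2.421 L = 3.41 g
sodium thiosulfate: 2.11 g/L × 2.421 L = 5.11 g
EDTA disodium salt: 0.146 g/L × 2.421 L = 0.353466 g = 353.47 mg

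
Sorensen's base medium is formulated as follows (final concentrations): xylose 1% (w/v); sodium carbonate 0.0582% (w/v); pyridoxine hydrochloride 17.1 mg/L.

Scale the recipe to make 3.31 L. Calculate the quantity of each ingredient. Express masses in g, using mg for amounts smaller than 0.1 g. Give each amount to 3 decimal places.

Working volume: 3.31 L.
xylose: 1% w/v = 10 g/L → 10 × 3.31 L = 33.100 g
sodium carbonate: 0.0582% w/v = 0.582 g/L → 0.582 × 3.31 L = 1.926 g
pyridoxine hydrochloride: 17.1 mg/L × 3.31 L = 56.601 mg

xylose 33.100 g; sodium carbonate 1.926 g; pyridoxine hydrochloride 56.601 mg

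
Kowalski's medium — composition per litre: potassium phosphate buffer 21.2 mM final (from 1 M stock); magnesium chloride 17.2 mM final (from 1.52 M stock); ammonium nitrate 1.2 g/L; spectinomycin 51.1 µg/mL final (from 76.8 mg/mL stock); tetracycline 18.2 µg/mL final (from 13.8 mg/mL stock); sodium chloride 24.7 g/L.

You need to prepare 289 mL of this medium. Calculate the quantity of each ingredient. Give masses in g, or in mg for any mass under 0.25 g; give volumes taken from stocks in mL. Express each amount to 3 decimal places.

potassium phosphate buffer 6.127 mL; magnesium chloride 3.270 mL; ammonium nitrate 0.347 g; spectinomycin 0.192 mL; tetracycline 0.381 mL; sodium chloride 7.138 g

Scale factor relative to 1 L: 0.289.
potassium phosphate buffer: dilute stock: 21.2 mM × 289 mL ÷ 1000 mM = 6.127 mL
magnesium chloride: V = C2·V2/C1 = 17.2 mM × 289 mL ÷ 1520 mM = 3.270 mL
ammonium nitrate: 1.2 g/L × 0.289 L = 0.347 g
spectinomycin: dilute stock: 51.1 µg/mL × 289 mL ÷ 76800 µg/mL = 0.192 mL
tetracycline: dilute stock: 18.2 µg/mL × 289 mL ÷ 13800 µg/mL = 0.381 mL
sodium chloride: 24.7 g/L × 0.289 L = 7.138 g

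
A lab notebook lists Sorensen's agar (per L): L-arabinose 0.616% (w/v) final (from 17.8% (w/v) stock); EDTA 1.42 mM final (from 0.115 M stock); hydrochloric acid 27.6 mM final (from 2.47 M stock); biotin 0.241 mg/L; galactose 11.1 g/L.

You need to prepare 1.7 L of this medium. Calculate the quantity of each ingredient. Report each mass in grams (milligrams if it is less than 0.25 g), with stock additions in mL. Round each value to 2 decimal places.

Working volume: 1.7 L.
L-arabinose: dilute stock: 0.616% ÷ 17.8% × 1700 mL = 58.83 mL
EDTA: dilute stock: 1.42 mM × 1700 mL ÷ 115 mM = 20.99 mL
hydrochloric acid: V = C2·V2/C1 = 27.6 mM × 1700 mL ÷ 2470 mM = 19.00 mL
biotin: 0.241 mg/L × 1.7 L = 0.41 mg
galactose: 11.1 g/L × 1.7 L = 18.87 g

L-arabinose 58.83 mL; EDTA 20.99 mL; hydrochloric acid 19.00 mL; biotin 0.41 mg; galactose 18.87 g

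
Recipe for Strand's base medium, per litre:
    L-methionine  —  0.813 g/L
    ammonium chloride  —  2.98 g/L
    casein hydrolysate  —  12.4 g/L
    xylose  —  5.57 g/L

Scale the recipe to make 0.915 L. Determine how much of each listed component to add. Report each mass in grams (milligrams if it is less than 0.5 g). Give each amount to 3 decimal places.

L-methionine 0.744 g; ammonium chloride 2.727 g; casein hydrolysate 11.346 g; xylose 5.097 g

Scale factor relative to 1 L: 0.915.
L-methionine: 0.813 g/L × 0.915 L = 0.744 g
ammonium chloride: 2.98 g/L × 0.915 L = 2.727 g
casein hydrolysate: 12.4 g/L × 0.915 L = 11.346 g
xylose: 5.57 g/L × 0.915 L = 5.097 g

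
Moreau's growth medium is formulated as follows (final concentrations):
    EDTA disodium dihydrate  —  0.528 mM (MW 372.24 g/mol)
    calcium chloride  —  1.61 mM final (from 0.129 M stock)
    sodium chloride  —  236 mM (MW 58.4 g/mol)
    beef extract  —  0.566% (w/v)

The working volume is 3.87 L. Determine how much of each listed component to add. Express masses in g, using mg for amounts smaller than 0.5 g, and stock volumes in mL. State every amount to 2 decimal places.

Scale factor relative to 1 L: 3.87.
EDTA disodium dihydrate: 0.528 mmol/L × 372.24 g/mol × 3.87 L ÷ 1000 = 0.76 g
calcium chloride: dilute stock: 1.61 mM × 3870 mL ÷ 129 mM = 48.30 mL
sodium chloride: 236 mmol/L × 58.4 g/mol × 3.87 L ÷ 1000 = 53.34 g
beef extract: 0.566% w/v = 5.66 g/L → 5.66 × 3.87 L = 21.90 g

EDTA disodium dihydrate 0.76 g; calcium chloride 48.30 mL; sodium chloride 53.34 g; beef extract 21.90 g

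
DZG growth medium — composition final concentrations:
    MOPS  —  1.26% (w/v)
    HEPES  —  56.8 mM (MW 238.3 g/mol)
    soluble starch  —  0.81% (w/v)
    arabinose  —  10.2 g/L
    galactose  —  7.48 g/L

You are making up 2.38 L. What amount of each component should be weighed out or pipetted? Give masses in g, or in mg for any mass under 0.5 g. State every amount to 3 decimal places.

Scale factor relative to 1 L: 2.38.
MOPS: 1.26 g per 100 mL × 2380 mL ÷ 100 = 29.988 g
HEPES: 56.8 mmol/L × 238.3 g/mol × 2.38 L ÷ 1000 = 32.214 g
soluble starch: 0.81% w/v = 8.1 g/L → 8.1 × 2.38 L = 19.278 g
arabinose: 10.2 g/L × 2.38 L = 24.276 g
galactose: 7.48 g/L × 2.38 L = 17.802 g

MOPS 29.988 g; HEPES 32.214 g; soluble starch 19.278 g; arabinose 24.276 g; galactose 17.802 g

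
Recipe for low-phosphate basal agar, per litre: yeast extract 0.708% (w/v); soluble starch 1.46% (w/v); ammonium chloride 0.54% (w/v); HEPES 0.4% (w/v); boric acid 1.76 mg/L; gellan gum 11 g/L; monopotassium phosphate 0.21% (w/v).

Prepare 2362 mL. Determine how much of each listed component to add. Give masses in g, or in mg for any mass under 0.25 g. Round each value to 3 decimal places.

yeast extract 16.723 g; soluble starch 34.485 g; ammonium chloride 12.755 g; HEPES 9.448 g; boric acid 4.157 mg; gellan gum 25.982 g; monopotassium phosphate 4.960 g

Scale factor relative to 1 L: 2.362.
yeast extract: 0.708 g per 100 mL × 2362 mL ÷ 100 = 16.723 g
soluble starch: 1.46% w/v = 14.6 g/L → 14.6 × 2.362 L = 34.485 g
ammonium chloride: 0.54 g per 100 mL × 2362 mL ÷ 100 = 12.755 g
HEPES: 0.4 g per 100 mL × 2362 mL ÷ 100 = 9.448 g
boric acid: 1.76 mg/L × 2.362 L = 4.157 mg
gellan gum: 11 g/L × 2.362 L = 25.982 g
monopotassium phosphate: 0.21% w/v = 2.1 g/L → 2.1 × 2.362 L = 4.960 g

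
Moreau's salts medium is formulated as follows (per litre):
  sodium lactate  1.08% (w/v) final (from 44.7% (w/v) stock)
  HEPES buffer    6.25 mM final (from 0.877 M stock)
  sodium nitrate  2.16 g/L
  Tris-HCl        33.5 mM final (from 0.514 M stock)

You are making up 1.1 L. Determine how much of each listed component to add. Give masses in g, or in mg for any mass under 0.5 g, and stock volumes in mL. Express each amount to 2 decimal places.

sodium lactate 26.58 mL; HEPES buffer 7.84 mL; sodium nitrate 2.38 g; Tris-HCl 71.69 mL

Scale factor relative to 1 L: 1.1.
sodium lactate: C1V1 = C2V2 → 1.08% ÷ 44.7% × 1100 mL = 26.58 mL
HEPES buffer: V = C2·V2/C1 = 6.25 mM × 1100 mL ÷ 877 mM = 7.84 mL
sodium nitrate: 2.16 g/L × 1.1 L = 2.38 g
Tris-HCl: C1V1 = C2V2 → 33.5 mM × 1100 mL ÷ 514 mM = 71.69 mL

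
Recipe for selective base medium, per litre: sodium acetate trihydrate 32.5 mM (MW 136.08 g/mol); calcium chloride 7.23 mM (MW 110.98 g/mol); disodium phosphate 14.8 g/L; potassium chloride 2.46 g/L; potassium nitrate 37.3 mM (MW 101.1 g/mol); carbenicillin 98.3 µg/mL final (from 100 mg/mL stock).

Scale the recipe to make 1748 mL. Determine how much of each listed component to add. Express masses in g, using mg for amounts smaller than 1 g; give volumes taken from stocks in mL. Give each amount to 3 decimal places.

sodium acetate trihydrate 7.731 g; calcium chloride 1.403 g; disodium phosphate 25.870 g; potassium chloride 4.300 g; potassium nitrate 6.592 g; carbenicillin 1.718 mL

Scale factor relative to 1 L: 1.748.
sodium acetate trihydrate: 32.5 mmol/L × 136.08 g/mol × 1.748 L ÷ 1000 = 7.731 g
calcium chloride: 7.23 mmol/L × 110.98 g/mol × 1.748 L ÷ 1000 = 1.403 g
disodium phosphate: 14.8 g/L × 1.748 L = 25.870 g
potassium chloride: 2.46 g/L × 1.748 L = 4.300 g
potassium nitrate: 37.3 mmol/L × 101.1 g/mol × 1.748 L ÷ 1000 = 6.592 g
carbenicillin: V = C2·V2/C1 = 98.3 µg/mL × 1748 mL ÷ 100000 µg/mL = 1.718 mL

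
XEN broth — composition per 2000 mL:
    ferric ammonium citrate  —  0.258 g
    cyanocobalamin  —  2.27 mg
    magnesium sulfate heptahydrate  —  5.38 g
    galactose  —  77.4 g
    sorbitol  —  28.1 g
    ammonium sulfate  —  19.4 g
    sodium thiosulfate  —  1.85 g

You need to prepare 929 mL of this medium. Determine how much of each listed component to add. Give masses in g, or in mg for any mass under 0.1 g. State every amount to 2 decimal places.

Ratio of target to recipe volume: 929 / 2000 = 0.4645.
ferric ammonium citrate: 0.258 g × (929 mL / 2000 mL) = 0.12 g
cyanocobalamin: 2.27 mg × (929 mL / 2000 mL) = 1.05 mg
magnesium sulfate heptahydrate: 5.38 g × (929 mL / 2000 mL) = 2.50 g
galactose: 77.4 g × (929 mL / 2000 mL) = 35.95 g
sorbitol: 28.1 g × (929 mL / 2000 mL) = 13.05 g
ammonium sulfate: 19.4 g × (929 mL / 2000 mL) = 9.01 g
sodium thiosulfate: 1.85 g × (929 mL / 2000 mL) = 0.86 g

ferric ammonium citrate 0.12 g; cyanocobalamin 1.05 mg; magnesium sulfate heptahydrate 2.50 g; galactose 35.95 g; sorbitol 13.05 g; ammonium sulfate 9.01 g; sodium thiosulfate 0.86 g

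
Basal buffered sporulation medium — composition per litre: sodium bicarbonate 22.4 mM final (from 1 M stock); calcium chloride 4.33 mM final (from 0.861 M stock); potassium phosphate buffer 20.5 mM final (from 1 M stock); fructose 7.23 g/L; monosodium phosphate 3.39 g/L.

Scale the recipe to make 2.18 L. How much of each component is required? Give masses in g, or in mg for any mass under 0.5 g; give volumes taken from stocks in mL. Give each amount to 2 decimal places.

sodium bicarbonate 48.83 mL; calcium chloride 10.96 mL; potassium phosphate buffer 44.69 mL; fructose 15.76 g; monosodium phosphate 7.39 g

Working volume: 2.18 L.
sodium bicarbonate: dilute stock: 22.4 mM × 2180 mL ÷ 1000 mM = 48.83 mL
calcium chloride: C1V1 = C2V2 → 4.33 mM × 2180 mL ÷ 861 mM = 10.96 mL
potassium phosphate buffer: C1V1 = C2V2 → 20.5 mM × 2180 mL ÷ 1000 mM = 44.69 mL
fructose: 7.23 g/L × 2.18 L = 15.76 g
monosodium phosphate: 3.39 g/L × 2.18 L = 7.39 g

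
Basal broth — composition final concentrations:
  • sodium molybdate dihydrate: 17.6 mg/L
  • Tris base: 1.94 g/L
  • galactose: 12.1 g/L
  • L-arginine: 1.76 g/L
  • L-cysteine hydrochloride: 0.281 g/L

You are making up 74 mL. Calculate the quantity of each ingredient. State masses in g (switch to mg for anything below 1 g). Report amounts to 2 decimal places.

Scale factor relative to 1 L: 0.074.
sodium molybdate dihydrate: 17.6 mg/L × 0.074 L = 1.30 mg
Tris base: 1.94 g/L × 0.074 L = 0.14356 g = 143.56 mg
galactose: 12.1 g/L × 0.074 L = 0.8954 g = 895.40 mg
L-arginine: 1.76 g/L × 0.074 L = 0.13024 g = 130.24 mg
L-cysteine hydrochloride: 0.281 g/L × 0.074 L = 0.020794 g = 20.79 mg

sodium molybdate dihydrate 1.30 mg; Tris base 143.56 mg; galactose 895.40 mg; L-arginine 130.24 mg; L-cysteine hydrochloride 20.79 mg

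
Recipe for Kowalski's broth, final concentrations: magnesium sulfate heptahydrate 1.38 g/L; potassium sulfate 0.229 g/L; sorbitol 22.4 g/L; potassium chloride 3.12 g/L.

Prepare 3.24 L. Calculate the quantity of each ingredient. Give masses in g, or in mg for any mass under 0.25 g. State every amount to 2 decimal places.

Scale factor relative to 1 L: 3.24.
magnesium sulfate heptahydrate: 1.38 g/L × 3.24 L = 4.47 g
potassium sulfate: 0.229 g/L × 3.24 L = 0.74 g
sorbitol: 22.4 g/L × 3.24 L = 72.58 g
potassium chloride: 3.12 g/L × 3.24 L = 10.11 g

magnesium sulfate heptahydrate 4.47 g; potassium sulfate 0.74 g; sorbitol 72.58 g; potassium chloride 10.11 g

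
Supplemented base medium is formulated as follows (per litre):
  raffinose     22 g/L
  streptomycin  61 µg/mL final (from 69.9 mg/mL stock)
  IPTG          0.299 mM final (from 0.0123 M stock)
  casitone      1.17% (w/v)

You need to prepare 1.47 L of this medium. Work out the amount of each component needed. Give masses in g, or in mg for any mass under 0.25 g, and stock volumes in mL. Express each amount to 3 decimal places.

Working volume: 1.47 L.
raffinose: 22 g/L × 1.47 L = 32.340 g
streptomycin: dilute stock: 61 µg/mL × 1470 mL ÷ 69900 µg/mL = 1.283 mL
IPTG: V = C2·V2/C1 = 0.299 mM × 1470 mL ÷ 12.3 mM = 35.734 mL
casitone: 1.17 g per 100 mL × 1470 mL ÷ 100 = 17.199 g

raffinose 32.340 g; streptomycin 1.283 mL; IPTG 35.734 mL; casitone 17.199 g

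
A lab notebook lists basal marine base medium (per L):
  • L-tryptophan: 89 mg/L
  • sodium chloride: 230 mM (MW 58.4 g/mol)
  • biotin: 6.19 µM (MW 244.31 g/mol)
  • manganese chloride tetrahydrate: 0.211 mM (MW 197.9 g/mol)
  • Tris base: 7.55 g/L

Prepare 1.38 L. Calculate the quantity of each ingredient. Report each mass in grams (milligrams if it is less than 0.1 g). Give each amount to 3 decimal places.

Scale factor relative to 1 L: 1.38.
L-tryptophan: 89 mg/L × 1.38 L = 122.82 mg = 0.123 g
sodium chloride: 230 mmol/L × 58.4 g/mol × 1.38 L ÷ 1000 = 18.536 g
biotin: 6.19 µmol/L × 244.31 g/mol × 1.38 L ÷ 1000 = 2.087 mg
manganese chloride tetrahydrate: 0.211 mmol/L × 197.9 mg/mmol × 1.38 L = 57.625 mg
Tris base: 7.55 g/L × 1.38 L = 10.419 g

L-tryptophan 0.123 g; sodium chloride 18.536 g; biotin 2.087 mg; manganese chloride tetrahydrate 57.625 mg; Tris base 10.419 g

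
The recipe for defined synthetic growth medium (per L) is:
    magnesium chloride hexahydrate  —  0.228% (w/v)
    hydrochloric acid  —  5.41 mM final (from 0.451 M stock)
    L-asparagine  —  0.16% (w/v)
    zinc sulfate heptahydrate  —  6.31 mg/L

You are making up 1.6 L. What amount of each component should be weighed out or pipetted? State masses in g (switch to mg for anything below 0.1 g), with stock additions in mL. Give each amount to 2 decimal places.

Working volume: 1.6 L.
magnesium chloride hexahydrate: 0.228 g per 100 mL × 1600 mL ÷ 100 = 3.65 g
hydrochloric acid: C1V1 = C2V2 → 5.41 mM × 1600 mL ÷ 451 mM = 19.19 mL
L-asparagine: 0.16% w/v = 1.6 g/L → 1.6 × 1.6 L = 2.56 g
zinc sulfate heptahydrate: 6.31 mg/L × 1.6 L = 10.10 mg

magnesium chloride hexahydrate 3.65 g; hydrochloric acid 19.19 mL; L-asparagine 2.56 g; zinc sulfate heptahydrate 10.10 mg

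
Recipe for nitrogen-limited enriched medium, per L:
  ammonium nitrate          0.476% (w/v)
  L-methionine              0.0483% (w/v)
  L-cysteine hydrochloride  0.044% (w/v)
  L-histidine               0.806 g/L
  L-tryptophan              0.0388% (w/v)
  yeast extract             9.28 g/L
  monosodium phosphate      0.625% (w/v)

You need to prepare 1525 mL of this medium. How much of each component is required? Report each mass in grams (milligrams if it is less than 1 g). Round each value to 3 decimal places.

Target volume = 1525 mL = 1.525 L.
ammonium nitrate: 0.476% w/v = 4.76 g/L → 4.76 × 1.525 L = 7.259 g
L-methionine: 0.0483 g per 100 mL × 1525 mL ÷ 100 = 0.736575 g = 736.575 mg
L-cysteine hydrochloride: 0.044% w/v = 0.44 g/L → 0.44 × 1.525 L = 0.671 g = 671.000 mg
L-histidine: 0.806 g/L × 1.525 L = 1.229 g
L-tryptophan: 0.0388% w/v = 0.388 g/L → 0.388 × 1.525 L = 0.5917 g = 591.700 mg
yeast extract: 9.28 g/L × 1.525 L = 14.152 g
monosodium phosphate: 0.625% w/v = 6.25 g/L → 6.25 × 1.525 L = 9.531 g

ammonium nitrate 7.259 g; L-methionine 736.575 mg; L-cysteine hydrochloride 671.000 mg; L-histidine 1.229 g; L-tryptophan 591.700 mg; yeast extract 14.152 g; monosodium phosphate 9.531 g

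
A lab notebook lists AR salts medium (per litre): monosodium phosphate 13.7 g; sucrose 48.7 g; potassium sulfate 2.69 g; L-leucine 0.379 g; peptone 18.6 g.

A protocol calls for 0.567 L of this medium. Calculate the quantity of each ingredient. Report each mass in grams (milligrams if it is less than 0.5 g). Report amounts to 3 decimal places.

monosodium phosphate 7.768 g; sucrose 27.613 g; potassium sulfate 1.525 g; L-leucine 214.893 mg; peptone 10.546 g

Ratio of target to recipe volume: 567 / 1000 = 0.567.
monosodium phosphate: 13.7 g × (567 mL / 1000 mL) = 7.768 g
sucrose: 48.7 g × (567 mL / 1000 mL) = 27.613 g
potassium sulfate: 2.69 g × (567 mL / 1000 mL) = 1.525 g
L-leucine: 0.379 g × (567 mL / 1000 mL) = 0.214893 g = 214.893 mg
peptone: 18.6 g × (567 mL / 1000 mL) = 10.546 g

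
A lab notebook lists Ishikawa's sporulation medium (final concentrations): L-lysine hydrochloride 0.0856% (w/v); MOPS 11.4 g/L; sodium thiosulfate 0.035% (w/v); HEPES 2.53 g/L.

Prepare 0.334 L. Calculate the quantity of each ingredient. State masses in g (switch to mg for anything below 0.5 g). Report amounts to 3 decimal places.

L-lysine hydrochloride 285.904 mg; MOPS 3.808 g; sodium thiosulfate 116.900 mg; HEPES 0.845 g

Working volume: 0.334 L.
L-lysine hydrochloride: 0.0856% w/v = 0.856 g/L → 0.856 × 0.334 L = 0.285904 g = 285.904 mg
MOPS: 11.4 g/L × 0.334 L = 3.808 g
sodium thiosulfate: 0.035% w/v = 0.35 g/L → 0.35 × 0.334 L = 0.1169 g = 116.900 mg
HEPES: 2.53 g/L × 0.334 L = 0.845 g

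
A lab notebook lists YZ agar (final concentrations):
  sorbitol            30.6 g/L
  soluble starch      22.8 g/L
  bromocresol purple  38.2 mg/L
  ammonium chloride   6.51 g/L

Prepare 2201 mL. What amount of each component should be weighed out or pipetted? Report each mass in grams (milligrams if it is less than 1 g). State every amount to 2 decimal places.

Scale factor relative to 1 L: 2.201.
sorbitol: 30.6 g/L × 2.201 L = 67.35 g
soluble starch: 22.8 g/L × 2.201 L = 50.18 g
bromocresol purple: 38.2 mg/L × 2.201 L = 84.08 mg
ammonium chloride: 6.51 g/L × 2.201 L = 14.33 g

sorbitol 67.35 g; soluble starch 50.18 g; bromocresol purple 84.08 mg; ammonium chloride 14.33 g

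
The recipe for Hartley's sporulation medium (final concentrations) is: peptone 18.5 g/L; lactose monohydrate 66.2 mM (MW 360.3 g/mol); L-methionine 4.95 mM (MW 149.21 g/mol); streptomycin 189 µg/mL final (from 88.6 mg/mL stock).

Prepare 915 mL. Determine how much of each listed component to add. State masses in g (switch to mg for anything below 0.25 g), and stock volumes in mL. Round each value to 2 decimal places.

Target volume = 915 mL = 0.915 L.
peptone: 18.5 g/L × 0.915 L = 16.93 g
lactose monohydrate: 66.2 mmol/L × 360.3 g/mol × 0.915 L ÷ 1000 = 21.82 g
L-methionine: 4.95 mmol/L × 149.21 g/mol × 0.915 L ÷ 1000 = 0.68 g
streptomycin: C1V1 = C2V2 → 189 µg/mL × 915 mL ÷ 88600 µg/mL = 1.95 mL

peptone 16.93 g; lactose monohydrate 21.82 g; L-methionine 0.68 g; streptomycin 1.95 mL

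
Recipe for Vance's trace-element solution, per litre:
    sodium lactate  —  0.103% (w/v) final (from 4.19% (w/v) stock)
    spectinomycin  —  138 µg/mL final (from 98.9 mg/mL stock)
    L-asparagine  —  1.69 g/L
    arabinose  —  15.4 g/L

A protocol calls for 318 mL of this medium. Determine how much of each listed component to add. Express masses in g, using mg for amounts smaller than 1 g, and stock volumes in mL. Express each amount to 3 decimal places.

Scale factor relative to 1 L: 0.318.
sodium lactate: dilute stock: 0.103% ÷ 4.19% × 318 mL = 7.817 mL
spectinomycin: dilute stock: 138 µg/mL × 318 mL ÷ 98900 µg/mL = 0.444 mL
L-asparagine: 1.69 g/L × 0.318 L = 0.53742 g = 537.420 mg
arabinose: 15.4 g/L × 0.318 L = 4.897 g

sodium lactate 7.817 mL; spectinomycin 0.444 mL; L-asparagine 537.420 mg; arabinose 4.897 g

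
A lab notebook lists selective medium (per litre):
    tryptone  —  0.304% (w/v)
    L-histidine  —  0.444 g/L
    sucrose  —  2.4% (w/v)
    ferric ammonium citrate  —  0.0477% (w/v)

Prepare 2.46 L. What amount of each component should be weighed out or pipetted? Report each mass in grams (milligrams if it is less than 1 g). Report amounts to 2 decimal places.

Scale factor relative to 1 L: 2.46.
tryptone: 0.304 g per 100 mL × 2460 mL ÷ 100 = 7.48 g
L-histidine: 0.444 g/L × 2.46 L = 1.09 g
sucrose: 2.4 g per 100 mL × 2460 mL ÷ 100 = 59.04 g
ferric ammonium citrate: 0.0477% w/v = 0.477 g/L → 0.477 × 2.46 L = 1.17 g

tryptone 7.48 g; L-histidine 1.09 g; sucrose 59.04 g; ferric ammonium citrate 1.17 g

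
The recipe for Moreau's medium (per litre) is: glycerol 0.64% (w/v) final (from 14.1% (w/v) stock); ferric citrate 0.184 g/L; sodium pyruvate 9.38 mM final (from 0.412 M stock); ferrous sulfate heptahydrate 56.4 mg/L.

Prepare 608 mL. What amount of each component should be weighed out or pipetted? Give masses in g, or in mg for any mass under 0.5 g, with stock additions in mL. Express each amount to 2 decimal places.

Target volume = 608 mL = 0.608 L.
glycerol: V = C2·V2/C1 = 0.64% ÷ 14.1% × 608 mL = 27.60 mL
ferric citrate: 0.184 g/L × 0.608 L = 0.111872 g = 111.87 mg
sodium pyruvate: dilute stock: 9.38 mM × 608 mL ÷ 412 mM = 13.84 mL
ferrous sulfate heptahydrate: 56.4 mg/L × 0.608 L = 34.29 mg

glycerol 27.60 mL; ferric citrate 111.87 mg; sodium pyruvate 13.84 mL; ferrous sulfate heptahydrate 34.29 mg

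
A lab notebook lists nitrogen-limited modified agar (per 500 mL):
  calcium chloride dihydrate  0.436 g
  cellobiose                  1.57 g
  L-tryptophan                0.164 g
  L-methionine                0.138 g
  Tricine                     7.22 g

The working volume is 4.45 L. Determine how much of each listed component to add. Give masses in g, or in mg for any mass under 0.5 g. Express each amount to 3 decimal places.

Ratio of target to recipe volume: 4450 / 500 = 8.9.
calcium chloride dihydrate: 0.436 g × (4450 mL / 500 mL) = 3.880 g
cellobiose: 1.57 g × (4450 mL / 500 mL) = 13.973 g
L-tryptophan: 0.164 g × (4450 mL / 500 mL) = 1.460 g
L-methionine: 0.138 g × (4450 mL / 500 mL) = 1.228 g
Tricine: 7.22 g × (4450 mL / 500 mL) = 64.258 g

calcium chloride dihydrate 3.880 g; cellobiose 13.973 g; L-tryptophan 1.460 g; L-methionine 1.228 g; Tricine 64.258 g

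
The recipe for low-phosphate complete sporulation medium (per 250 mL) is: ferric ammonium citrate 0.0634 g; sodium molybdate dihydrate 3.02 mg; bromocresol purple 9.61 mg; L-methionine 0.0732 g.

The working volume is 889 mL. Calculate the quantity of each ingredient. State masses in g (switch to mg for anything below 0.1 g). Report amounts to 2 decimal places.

ferric ammonium citrate 0.23 g; sodium molybdate dihydrate 10.74 mg; bromocresol purple 34.17 mg; L-methionine 0.26 g

Ratio of target to recipe volume: 889 / 250 = 3.556.
ferric ammonium citrate: 0.0634 g × (889 mL / 250 mL) = 0.23 g
sodium molybdate dihydrate: 3.02 mg × (889 mL / 250 mL) = 10.74 mg
bromocresol purple: 9.61 mg × (889 mL / 250 mL) = 34.17 mg
L-methionine: 0.0732 g × (889 mL / 250 mL) = 0.26 g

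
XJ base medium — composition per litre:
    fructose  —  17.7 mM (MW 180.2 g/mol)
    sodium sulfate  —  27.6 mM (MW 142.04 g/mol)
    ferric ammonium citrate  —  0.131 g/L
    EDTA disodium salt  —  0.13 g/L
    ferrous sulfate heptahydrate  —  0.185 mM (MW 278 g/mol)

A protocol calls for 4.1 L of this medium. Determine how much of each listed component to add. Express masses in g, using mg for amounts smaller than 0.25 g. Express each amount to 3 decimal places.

fructose 13.077 g; sodium sulfate 16.073 g; ferric ammonium citrate 0.537 g; EDTA disodium salt 0.533 g; ferrous sulfate heptahydrate 210.863 mg

Scale factor relative to 1 L: 4.1.
fructose: 17.7 mmol/L × 180.2 g/mol × 4.1 L ÷ 1000 = 13.077 g
sodium sulfate: 27.6 mmol/L × 142.04 g/mol × 4.1 L ÷ 1000 = 16.073 g
ferric ammonium citrate: 0.131 g/L × 4.1 L = 0.537 g
EDTA disodium salt: 0.13 g/L × 4.1 L = 0.533 g
ferrous sulfate heptahydrate: 0.185 mmol/L × 278 mg/mmol × 4.1 L = 210.863 mg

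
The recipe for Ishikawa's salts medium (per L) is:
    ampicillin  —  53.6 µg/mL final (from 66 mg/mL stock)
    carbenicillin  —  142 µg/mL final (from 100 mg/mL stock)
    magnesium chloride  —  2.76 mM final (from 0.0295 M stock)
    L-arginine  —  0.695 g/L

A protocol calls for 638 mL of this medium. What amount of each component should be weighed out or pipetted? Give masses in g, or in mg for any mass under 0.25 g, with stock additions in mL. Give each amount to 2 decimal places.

Scale factor relative to 1 L: 0.638.
ampicillin: V = C2·V2/C1 = 53.6 µg/mL × 638 mL ÷ 66000 µg/mL = 0.52 mL
carbenicillin: dilute stock: 142 µg/mL × 638 mL ÷ 100000 µg/mL = 0.91 mL
magnesium chloride: C1V1 = C2V2 → 2.76 mM × 638 mL ÷ 29.5 mM = 59.69 mL
L-arginine: 0.695 g/L × 0.638 L = 0.44 g

ampicillin 0.52 mL; carbenicillin 0.91 mL; magnesium chloride 59.69 mL; L-arginine 0.44 g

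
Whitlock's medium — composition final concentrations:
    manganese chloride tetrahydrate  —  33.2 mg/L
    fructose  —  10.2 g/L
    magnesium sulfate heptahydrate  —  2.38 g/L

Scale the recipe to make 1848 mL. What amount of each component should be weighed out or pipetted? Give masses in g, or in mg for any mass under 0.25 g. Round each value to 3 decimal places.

Working volume: 1848 mL = 1.848 L.
manganese chloride tetrahydrate: 33.2 mg/L × 1.848 L = 61.354 mg
fructose: 10.2 g/L × 1.848 L = 18.850 g
magnesium sulfate heptahydrate: 2.38 g/L × 1.848 L = 4.398 g

manganese chloride tetrahydrate 61.354 mg; fructose 18.850 g; magnesium sulfate heptahydrate 4.398 g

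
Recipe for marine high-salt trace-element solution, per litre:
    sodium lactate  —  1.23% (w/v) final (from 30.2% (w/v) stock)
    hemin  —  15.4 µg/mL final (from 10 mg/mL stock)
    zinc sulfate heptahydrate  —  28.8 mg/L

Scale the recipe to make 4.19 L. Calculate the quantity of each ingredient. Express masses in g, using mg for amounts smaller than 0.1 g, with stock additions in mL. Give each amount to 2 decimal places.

sodium lactate 170.65 mL; hemin 6.45 mL; zinc sulfate heptahydrate 0.12 g

Working volume: 4.19 L.
sodium lactate: C1V1 = C2V2 → 1.23% ÷ 30.2% × 4190 mL = 170.65 mL
hemin: dilute stock: 15.4 µg/mL × 4190 mL ÷ 10000 µg/mL = 6.45 mL
zinc sulfate heptahydrate: 28.8 mg/L × 4.19 L = 120.672 mg = 0.12 g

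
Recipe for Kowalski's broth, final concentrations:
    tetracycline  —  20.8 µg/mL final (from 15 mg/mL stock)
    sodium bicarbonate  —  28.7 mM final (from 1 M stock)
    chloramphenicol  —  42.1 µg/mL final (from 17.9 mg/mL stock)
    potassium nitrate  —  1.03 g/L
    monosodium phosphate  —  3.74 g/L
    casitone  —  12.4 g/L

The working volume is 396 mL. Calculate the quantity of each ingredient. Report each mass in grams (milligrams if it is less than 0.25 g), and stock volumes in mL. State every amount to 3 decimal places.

Working volume: 396 mL = 0.396 L.
tetracycline: dilute stock: 20.8 µg/mL × 396 mL ÷ 15000 µg/mL = 0.549 mL
sodium bicarbonate: C1V1 = C2V2 → 28.7 mM × 396 mL ÷ 1000 mM = 11.365 mL
chloramphenicol: V = C2·V2/C1 = 42.1 µg/mL × 396 mL ÷ 17900 µg/mL = 0.931 mL
potassium nitrate: 1.03 g/L × 0.396 L = 0.408 g
monosodium phosphate: 3.74 g/L × 0.396 L = 1.481 g
casitone: 12.4 g/L × 0.396 L = 4.910 g

tetracycline 0.549 mL; sodium bicarbonate 11.365 mL; chloramphenicol 0.931 mL; potassium nitrate 0.408 g; monosodium phosphate 1.481 g; casitone 4.910 g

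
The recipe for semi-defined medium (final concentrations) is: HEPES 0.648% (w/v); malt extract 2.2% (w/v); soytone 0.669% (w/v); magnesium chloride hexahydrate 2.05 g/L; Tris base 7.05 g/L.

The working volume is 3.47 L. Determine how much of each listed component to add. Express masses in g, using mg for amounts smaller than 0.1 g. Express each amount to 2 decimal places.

Working volume: 3.47 L.
HEPES: 0.648 g per 100 mL × 3470 mL ÷ 100 = 22.49 g
malt extract: 2.2% w/v = 22 g/L → 22 × 3.47 L = 76.34 g
soytone: 0.669% w/v = 6.69 g/L → 6.69 × 3.47 L = 23.21 g
magnesium chloride hexahydrate: 2.05 g/L × 3.47 L = 7.11 g
Tris base: 7.05 g/L × 3.47 L = 24.46 g

HEPES 22.49 g; malt extract 76.34 g; soytone 23.21 g; magnesium chloride hexahydrate 7.11 g; Tris base 24.46 g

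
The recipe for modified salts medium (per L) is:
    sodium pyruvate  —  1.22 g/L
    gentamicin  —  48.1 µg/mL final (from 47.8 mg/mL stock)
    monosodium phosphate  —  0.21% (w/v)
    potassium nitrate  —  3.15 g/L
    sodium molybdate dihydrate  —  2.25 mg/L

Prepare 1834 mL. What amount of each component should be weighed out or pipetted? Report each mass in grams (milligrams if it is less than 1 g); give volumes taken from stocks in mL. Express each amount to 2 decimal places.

Target volume = 1834 mL = 1.834 L.
sodium pyruvate: 1.22 g/L × 1.834 L = 2.24 g
gentamicin: dilute stock: 48.1 µg/mL × 1834 mL ÷ 47800 µg/mL = 1.85 mL
monosodium phosphate: 0.21 g per 100 mL × 1834 mL ÷ 100 = 3.85 g
potassium nitrate: 3.15 g/L × 1.834 L = 5.78 g
sodium molybdate dihydrate: 2.25 mg/L × 1.834 L = 4.13 mg

sodium pyruvate 2.24 g; gentamicin 1.85 mL; monosodium phosphate 3.85 g; potassium nitrate 5.78 g; sodium molybdate dihydrate 4.13 mg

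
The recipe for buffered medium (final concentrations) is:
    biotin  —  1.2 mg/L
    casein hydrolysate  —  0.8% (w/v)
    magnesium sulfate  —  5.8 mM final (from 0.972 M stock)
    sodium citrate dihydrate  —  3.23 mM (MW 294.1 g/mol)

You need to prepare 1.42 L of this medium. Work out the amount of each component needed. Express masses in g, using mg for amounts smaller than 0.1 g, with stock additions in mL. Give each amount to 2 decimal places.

Scale factor relative to 1 L: 1.42.
biotin: 1.2 mg/L × 1.42 L = 1.70 mg
casein hydrolysate: 0.8% w/v = 8 g/L → 8 × 1.42 L = 11.36 g
magnesium sulfate: dilute stock: 5.8 mM × 1420 mL ÷ 972 mM = 8.47 mL
sodium citrate dihydrate: 3.23 mmol/L × 294.1 g/mol × 1.42 L ÷ 1000 = 1.35 g

biotin 1.70 mg; casein hydrolysate 11.36 g; magnesium sulfate 8.47 mL; sodium citrate dihydrate 1.35 g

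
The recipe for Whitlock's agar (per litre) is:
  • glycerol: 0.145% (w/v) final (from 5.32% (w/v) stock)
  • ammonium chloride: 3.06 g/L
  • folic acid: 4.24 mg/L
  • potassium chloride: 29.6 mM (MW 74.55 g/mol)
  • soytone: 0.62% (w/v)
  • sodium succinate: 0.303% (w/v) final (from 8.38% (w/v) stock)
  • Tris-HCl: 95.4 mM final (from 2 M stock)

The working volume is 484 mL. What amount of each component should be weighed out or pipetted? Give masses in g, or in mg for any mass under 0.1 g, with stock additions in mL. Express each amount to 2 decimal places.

glycerol 13.19 mL; ammonium chloride 1.48 g; folic acid 2.05 mg; potassium chloride 1.07 g; soytone 3.00 g; sodium succinate 17.50 mL; Tris-HCl 23.09 mL

Target volume = 484 mL = 0.484 L.
glycerol: V = C2·V2/C1 = 0.145% ÷ 5.32% × 484 mL = 13.19 mL
ammonium chloride: 3.06 g/L × 0.484 L = 1.48 g
folic acid: 4.24 mg/L × 0.484 L = 2.05 mg
potassium chloride: 29.6 mmol/L × 74.55 g/mol × 0.484 L ÷ 1000 = 1.07 g
soytone: 0.62% w/v = 6.2 g/L → 6.2 × 0.484 L = 3.00 g
sodium succinate: V = C2·V2/C1 = 0.303% ÷ 8.38% × 484 mL = 17.50 mL
Tris-HCl: C1V1 = C2V2 → 95.4 mM × 484 mL ÷ 2000 mM = 23.09 mL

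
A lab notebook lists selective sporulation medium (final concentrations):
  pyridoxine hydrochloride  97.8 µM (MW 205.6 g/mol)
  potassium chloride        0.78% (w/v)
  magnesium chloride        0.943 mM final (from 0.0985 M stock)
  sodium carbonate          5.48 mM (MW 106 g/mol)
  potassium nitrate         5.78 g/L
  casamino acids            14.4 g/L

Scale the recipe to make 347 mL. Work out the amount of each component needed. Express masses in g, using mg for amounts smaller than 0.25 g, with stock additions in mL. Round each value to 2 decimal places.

Target volume = 347 mL = 0.347 L.
pyridoxine hydrochloride: 97.8 µmol/L × 205.6 g/mol × 0.347 L ÷ 1000 = 6.98 mg
potassium chloride: 0.78 g per 100 mL × 347 mL ÷ 100 = 2.71 g
magnesium chloride: dilute stock: 0.943 mM × 347 mL ÷ 98.5 mM = 3.32 mL
sodium carbonate: 5.48 mmol/L × 106 mg/mmol × 0.347 L = 201.57 mg
potassium nitrate: 5.78 g/L × 0.347 L = 2.01 g
casamino acids: 14.4 g/L × 0.347 L = 5.00 g

pyridoxine hydrochloride 6.98 mg; potassium chloride 2.71 g; magnesium chloride 3.32 mL; sodium carbonate 201.57 mg; potassium nitrate 2.01 g; casamino acids 5.00 g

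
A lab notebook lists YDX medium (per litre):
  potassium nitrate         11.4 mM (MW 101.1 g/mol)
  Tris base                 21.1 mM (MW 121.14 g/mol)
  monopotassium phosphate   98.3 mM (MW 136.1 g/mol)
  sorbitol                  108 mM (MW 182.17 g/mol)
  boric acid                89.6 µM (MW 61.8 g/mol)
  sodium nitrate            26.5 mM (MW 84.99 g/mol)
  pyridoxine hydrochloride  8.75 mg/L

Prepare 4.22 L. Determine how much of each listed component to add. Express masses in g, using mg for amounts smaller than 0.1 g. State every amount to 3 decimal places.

Scale factor relative to 1 L: 4.22.
potassium nitrate: 11.4 mmol/L × 101.1 g/mol × 4.22 L ÷ 1000 = 4.864 g
Tris base: 21.1 mmol/L × 121.14 g/mol × 4.22 L ÷ 1000 = 10.787 g
monopotassium phosphate: 98.3 mmol/L × 136.1 g/mol × 4.22 L ÷ 1000 = 56.458 g
sorbitol: 108 mmol/L × 182.17 g/mol × 4.22 L ÷ 1000 = 83.026 g
boric acid: 89.6 µmol/L × 61.8 g/mol × 4.22 L ÷ 1000 = 23.367 mg
sodium nitrate: 26.5 mmol/L × 84.99 g/mol × 4.22 L ÷ 1000 = 9.504 g
pyridoxine hydrochloride: 8.75 mg/L × 4.22 L = 36.925 mg

potassium nitrate 4.864 g; Tris base 10.787 g; monopotassium phosphate 56.458 g; sorbitol 83.026 g; boric acid 23.367 mg; sodium nitrate 9.504 g; pyridoxine hydrochloride 36.925 mg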